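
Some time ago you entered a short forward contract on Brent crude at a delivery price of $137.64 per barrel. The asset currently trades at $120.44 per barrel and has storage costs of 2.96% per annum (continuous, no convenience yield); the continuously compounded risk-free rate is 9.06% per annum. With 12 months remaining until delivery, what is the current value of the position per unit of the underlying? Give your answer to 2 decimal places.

Current fair forward for the remaining 12 months: F = S·e^((r + u)·T), (r + u) = 0.0906 + 0.0296 = 0.1202
F = 120.44 · e^(0.1202 × 12/12) = 120.44 × 1.127722 = 135.8228
Value of long forward = (F − K)·e^(−rT) = (135.8228 − 137.64) · e^(−0.0906·12/12)
= -1.8172 × 0.913383 = -1.66
Short position value = −(long value) = $1.66

$1.66 per barrel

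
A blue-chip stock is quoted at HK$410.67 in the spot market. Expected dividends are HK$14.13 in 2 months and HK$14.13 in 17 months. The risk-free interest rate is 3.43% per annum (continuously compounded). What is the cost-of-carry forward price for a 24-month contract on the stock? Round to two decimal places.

HK$410.37

PV(dividends) I = 14.13·e^(−0.0343·2/12) + 14.13·e^(−0.0343·17/12)
I = 14.0495 + 13.4598 = 27.5093
F = (S − I)·e^(rT) = (410.67 − 27.5093) · e^(0.0343·24/12)
= 383.1607 · e^0.068600 = 383.1607 × 1.071008 = HK$410.37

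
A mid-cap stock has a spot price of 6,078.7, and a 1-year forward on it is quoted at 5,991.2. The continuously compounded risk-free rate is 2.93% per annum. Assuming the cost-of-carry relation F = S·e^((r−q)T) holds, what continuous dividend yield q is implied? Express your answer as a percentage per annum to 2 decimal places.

4.38%

From F = S·e^((r−q)T): (r − q) = ln(F/S)/T
ln(5991.2/6078.7) = ln(0.985605) = -0.014500
(r − q) = -0.014500 / (1) = -0.014500
q = r − ln(F/S)/T = 0.0293 + 0.014500 = 0.043800
q = 4.38%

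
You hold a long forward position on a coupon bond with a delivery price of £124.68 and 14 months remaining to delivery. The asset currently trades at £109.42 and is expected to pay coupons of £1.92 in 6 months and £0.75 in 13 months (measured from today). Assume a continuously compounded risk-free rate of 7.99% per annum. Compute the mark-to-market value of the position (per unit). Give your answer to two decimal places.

-£6.70

PV(remaining coupons) I = 1.92·e^(−0.0799·6/12) + 0.75·e^(−0.0799·13/12) = 2.5326
Current forward F = (S − I)·e^(rT) = (109.42 − 2.5326)·e^(0.0799·14/12) = 106.8874 × 1.097700 = 117.3303
Value (long) = (F − K)·e^(−rT) = (117.3303 − 124.68) × 0.910996 = -6.6955
Value = -£6.70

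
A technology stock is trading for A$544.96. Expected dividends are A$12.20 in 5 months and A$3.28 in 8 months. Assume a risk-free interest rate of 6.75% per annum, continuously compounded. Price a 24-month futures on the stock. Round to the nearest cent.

A$606.56

PV(dividends) I = 12.20·e^(−0.0675·5/12) + 3.28·e^(−0.0675·8/12)
I = 11.8617 + 3.1357 = 14.9974
F = (S − I)·e^(rT) = (544.96 − 14.9974) · e^(0.0675·24/12)
= 529.9626 · e^0.135000 = 529.9626 × 1.144537 = A$606.56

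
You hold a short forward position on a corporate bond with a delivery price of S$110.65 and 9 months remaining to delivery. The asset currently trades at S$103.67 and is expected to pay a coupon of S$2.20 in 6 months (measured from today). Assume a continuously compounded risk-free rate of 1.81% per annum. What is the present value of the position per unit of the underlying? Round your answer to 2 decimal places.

PV(remaining coupons) I = 2.20·e^(−0.0181·6/12) = 2.1802
Current forward F = (S − I)·e^(rT) = (103.67 − 2.1802)·e^(0.0181·9/12) = 101.4898 × 1.013668 = 102.8770
Value (long) = (F − K)·e^(−rT) = (102.8770 − 110.65) × 0.986517 = -7.6682
Short position value = −(long value) = S$7.67

S$7.67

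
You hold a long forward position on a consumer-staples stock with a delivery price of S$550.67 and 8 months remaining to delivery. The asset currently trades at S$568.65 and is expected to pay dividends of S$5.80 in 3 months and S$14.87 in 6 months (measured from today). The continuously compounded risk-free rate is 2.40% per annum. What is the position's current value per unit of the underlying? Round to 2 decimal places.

PV(remaining dividends) I = 5.80·e^(−0.0240·3/12) + 14.87·e^(−0.0240·6/12) = 20.4579
Current forward F = (S − I)·e^(rT) = (568.65 − 20.4579)·e^(0.0240·8/12) = 548.1921 × 1.016129 = 557.0339
Value (long) = (F − K)·e^(−rT) = (557.0339 − 550.67) × 0.984127 = 6.2629
Value = S$6.26

S$6.26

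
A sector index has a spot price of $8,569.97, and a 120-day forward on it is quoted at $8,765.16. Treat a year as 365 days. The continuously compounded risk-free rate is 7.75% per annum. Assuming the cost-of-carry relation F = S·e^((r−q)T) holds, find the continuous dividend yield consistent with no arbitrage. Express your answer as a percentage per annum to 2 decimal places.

From F = S·e^((r−q)T): (r − q) = ln(F/S)/T
ln(8765.16/8569.97) = ln(1.022776) = 0.022520
(r − q) = 0.022520 / (120/365) = 0.068498
q = r − ln(F/S)/T = 0.0775 − 0.068498 = 0.009002
q = 0.90%

0.90%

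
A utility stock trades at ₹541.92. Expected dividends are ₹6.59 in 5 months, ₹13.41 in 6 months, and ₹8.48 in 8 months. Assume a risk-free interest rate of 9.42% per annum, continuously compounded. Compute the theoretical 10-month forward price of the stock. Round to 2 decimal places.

PV(dividends) I = 6.59·e^(−0.0942·5/12) + 13.41·e^(−0.0942·6/12) + 8.48·e^(−0.0942·8/12)
I = 6.3364 + 12.7930 + 7.9638 = 27.0932
F = (S − I)·e^(rT) = (541.92 − 27.0932) · e^(0.0942·10/12)
= 514.8268 · e^0.078500 = 514.8268 × 1.081663 = ₹556.87

₹556.87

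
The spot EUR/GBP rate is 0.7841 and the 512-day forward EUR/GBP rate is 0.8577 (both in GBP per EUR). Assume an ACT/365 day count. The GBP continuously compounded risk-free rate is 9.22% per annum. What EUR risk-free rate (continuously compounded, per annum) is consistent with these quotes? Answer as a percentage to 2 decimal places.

F = S·e^((r_GBP − r_EUR)T) ⇒ r_EUR = r_GBP − ln(F/S)/T
ln(0.8577/0.7841) = 0.089718; /(512/365) = 0.063959
r_EUR = 0.0922 − 0.063959 = 0.028241
r_EUR = 2.82%

2.82%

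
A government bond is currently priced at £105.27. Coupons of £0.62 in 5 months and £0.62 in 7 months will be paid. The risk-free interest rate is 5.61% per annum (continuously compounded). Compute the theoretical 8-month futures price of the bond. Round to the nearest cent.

PV(coupons) I = 0.62·e^(−0.0561·5/12) + 0.62·e^(−0.0561·7/12)
I = 0.6057 + 0.6000 = 1.2057
F = (S − I)·e^(rT) = (105.27 − 1.2057) · e^(0.0561·8/12)
= 104.0643 · e^0.037400 = 104.0643 × 1.038108 = £108.03

£108.03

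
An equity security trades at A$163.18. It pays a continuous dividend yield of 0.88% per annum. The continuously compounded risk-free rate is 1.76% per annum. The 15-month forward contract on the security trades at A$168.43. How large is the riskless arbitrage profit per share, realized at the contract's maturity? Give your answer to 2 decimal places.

A$3.45 per share

Fair forward: F* = S·e^(carry·T), with carry = (r − q) = 0.0176 − 0.0088 = 0.0088
F* = 163.18 · e^(0.0088 × 15/12) = 163.18 · e^0.011000 = 163.18 × 1.011061 = A$164.9849
Market A$168.43 > fair A$164.9849: forward overpriced → cash-and-carry (buy spot, short the forward).
At maturity, profit = |F_mkt − F*| = |168.43 − 164.9849| = A$3.45 per share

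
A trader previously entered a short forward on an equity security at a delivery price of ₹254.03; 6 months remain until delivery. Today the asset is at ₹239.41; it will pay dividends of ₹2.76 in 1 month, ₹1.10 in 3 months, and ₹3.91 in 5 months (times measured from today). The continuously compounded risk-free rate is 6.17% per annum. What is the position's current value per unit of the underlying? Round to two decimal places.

PV(remaining dividends) I = 2.76·e^(−0.0617·1/12) + 1.10·e^(−0.0617·3/12) + 3.91·e^(−0.0617·5/12) = 7.6398
Current forward F = (S − I)·e^(rT) = (239.41 − 7.6398)·e^(0.0617·6/12) = 231.7702 × 1.031331 = 239.0318
Value (long) = (F − K)·e^(−rT) = (239.0318 − 254.03) × 0.969621 = -14.5426
Short position value = −(long value) = ₹14.54

₹14.54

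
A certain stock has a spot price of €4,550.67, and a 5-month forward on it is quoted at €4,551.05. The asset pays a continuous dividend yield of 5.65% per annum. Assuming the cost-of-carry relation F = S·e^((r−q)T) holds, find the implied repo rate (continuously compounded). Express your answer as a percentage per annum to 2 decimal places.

5.67%

From F = S·e^((r−q)T): (r − q) = ln(F/S)/T
ln(4551.05/4550.67) = ln(1.000084) = 0.000084
(r − q) = 0.000084 / (5/12) = 0.000202
r = ln(F/S)/T + q = 0.000202 + 0.0565 = 0.056702
r = 5.67%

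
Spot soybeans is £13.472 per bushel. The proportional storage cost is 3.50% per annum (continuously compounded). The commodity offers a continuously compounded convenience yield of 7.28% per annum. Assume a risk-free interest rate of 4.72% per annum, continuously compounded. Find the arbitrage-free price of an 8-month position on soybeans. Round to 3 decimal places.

£13.557 per bushel

Net carry = r + u − y = 0.0472 + 0.0350 − 0.0728 = 0.0094
F = S·e^((r+u−y)T) = 13.472 · e^(0.0094 × 8/12) = 13.472 · e^0.006267
= 13.472 × 1.006287 = £13.557 per bushel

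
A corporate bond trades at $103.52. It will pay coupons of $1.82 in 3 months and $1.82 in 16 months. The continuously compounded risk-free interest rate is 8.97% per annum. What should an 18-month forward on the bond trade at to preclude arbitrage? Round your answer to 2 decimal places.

PV(coupons) I = 1.82·e^(−0.0897·3/12) + 1.82·e^(−0.0897·16/12)
I = 1.7796 + 1.6148 = 3.3944
F = (S − I)·e^(rT) = (103.52 − 3.3944) · e^(0.0897·18/12)
= 100.1256 · e^0.134550 = 100.1256 × 1.144022 = $114.55

$114.55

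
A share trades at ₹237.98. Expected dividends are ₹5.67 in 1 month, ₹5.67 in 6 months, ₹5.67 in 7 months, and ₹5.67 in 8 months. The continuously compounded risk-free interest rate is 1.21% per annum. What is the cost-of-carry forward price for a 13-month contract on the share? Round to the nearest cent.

PV(dividends) I = 5.67·e^(−0.0121·1/12) + 5.67·e^(−0.0121·6/12) + 5.67·e^(−0.0121·7/12) + 5.67·e^(−0.0121·8/12)
I = 5.6643 + 5.6358 + 5.6301 + 5.6244 = 22.5546
F = (S − I)·e^(rT) = (237.98 − 22.5546) · e^(0.0121·13/12)
= 215.4254 · e^0.013108 = 215.4254 × 1.013194 = ₹218.27

₹218.27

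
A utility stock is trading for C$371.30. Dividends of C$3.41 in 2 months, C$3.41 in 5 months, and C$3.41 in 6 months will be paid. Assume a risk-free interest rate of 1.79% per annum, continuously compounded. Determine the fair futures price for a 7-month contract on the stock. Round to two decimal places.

C$364.93

PV(dividends) I = 3.41·e^(−0.0179·2/12) + 3.41·e^(−0.0179·5/12) + 3.41·e^(−0.0179·6/12)
I = 3.3998 + 3.3847 + 3.3796 = 10.1641
F = (S − I)·e^(rT) = (371.30 − 10.1641) · e^(0.0179·7/12)
= 361.1359 · e^0.010442 = 361.1359 × 1.010497 = C$364.93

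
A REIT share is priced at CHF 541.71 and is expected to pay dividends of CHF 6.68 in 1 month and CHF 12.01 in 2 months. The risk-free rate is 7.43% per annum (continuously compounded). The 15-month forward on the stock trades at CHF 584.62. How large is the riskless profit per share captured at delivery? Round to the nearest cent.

PV(dividends) I = 6.68·e^(−0.0743·1/12) + 12.01·e^(−0.0743·2/12) = 18.5010
Fair forward F* = (S − I)·e^(rT) = (541.71 − 18.5010)·e^0.092875 = 523.2090 × 1.097325 = 574.1303
Market CHF 584.62 > fair 574.1303: forward overpriced → cash-and-carry (borrow at r, buy the stock and collect the dividends, short the forward).
Profit at T = |F_mkt − F*| = |584.62 − 574.1303| = CHF 10.49 per share

CHF 10.49 per share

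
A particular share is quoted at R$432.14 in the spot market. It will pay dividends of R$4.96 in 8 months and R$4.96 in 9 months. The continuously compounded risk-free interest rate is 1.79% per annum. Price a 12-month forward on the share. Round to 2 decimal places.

R$429.97

PV(dividends) I = 4.96·e^(−0.0179·8/12) + 4.96·e^(−0.0179·9/12)
I = 4.9012 + 4.8939 = 9.7951
F = (S − I)·e^(rT) = (432.14 − 9.7951) · e^(0.0179·12/12)
= 422.3449 · e^0.017900 = 422.3449 × 1.018061 = R$429.97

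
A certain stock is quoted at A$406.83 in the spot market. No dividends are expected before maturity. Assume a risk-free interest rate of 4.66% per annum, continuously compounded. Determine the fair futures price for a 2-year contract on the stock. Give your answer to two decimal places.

A$446.57

F = S·e^(rT) = 406.83 · e^(0.0466 × 2)
= 406.83 · e^0.093200 = 406.83 × 1.097681
F = A$446.57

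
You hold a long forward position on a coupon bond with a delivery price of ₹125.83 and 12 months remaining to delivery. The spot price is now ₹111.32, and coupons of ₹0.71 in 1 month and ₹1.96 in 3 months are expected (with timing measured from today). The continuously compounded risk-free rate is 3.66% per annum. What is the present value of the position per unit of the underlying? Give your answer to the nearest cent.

-₹12.64

PV(remaining coupons) I = 0.71·e^(−0.0366·1/12) + 1.96·e^(−0.0366·3/12) = 2.6500
Current forward F = (S − I)·e^(rT) = (111.32 − 2.6500)·e^(0.0366·12/12) = 108.6700 × 1.037278 = 112.7210
Value (long) = (F − K)·e^(−rT) = (112.7210 − 125.83) × 0.964062 = -12.6379
Value = -₹12.64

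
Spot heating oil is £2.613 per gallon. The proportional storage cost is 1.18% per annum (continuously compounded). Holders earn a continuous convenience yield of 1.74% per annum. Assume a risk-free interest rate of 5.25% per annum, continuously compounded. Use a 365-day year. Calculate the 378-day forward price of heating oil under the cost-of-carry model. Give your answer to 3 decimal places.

£2.743 per gallon

Net carry = r + u − y = 0.0525 + 0.0118 − 0.0174 = 0.0469
F = S·e^((r+u−y)T) = 2.613 · e^(0.0469 × 378/365) = 2.613 · e^0.048570
= 2.613 × 1.049769 = £2.743 per gallon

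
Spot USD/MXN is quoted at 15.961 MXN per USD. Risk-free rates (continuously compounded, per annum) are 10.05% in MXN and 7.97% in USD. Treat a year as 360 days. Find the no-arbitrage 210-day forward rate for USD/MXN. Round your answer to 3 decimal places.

16.156

F = S·e^((r_MXN − r_USD)T) = 15.961 · e^((0.1005 − 0.0797) × 210/360)
= 15.961 · e^0.012133 = 15.961 × 1.012207
F = 16.156 MXN per USD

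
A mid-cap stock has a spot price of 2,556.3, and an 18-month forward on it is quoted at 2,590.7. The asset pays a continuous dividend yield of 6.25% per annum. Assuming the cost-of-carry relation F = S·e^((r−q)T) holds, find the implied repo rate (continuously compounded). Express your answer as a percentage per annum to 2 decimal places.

7.14%

From F = S·e^((r−q)T): (r − q) = ln(F/S)/T
ln(2590.7/2556.3) = ln(1.013457) = 0.013367
(r − q) = 0.013367 / (18/12) = 0.008911
r = ln(F/S)/T + q = 0.008911 + 0.0625 = 0.071411
r = 7.14%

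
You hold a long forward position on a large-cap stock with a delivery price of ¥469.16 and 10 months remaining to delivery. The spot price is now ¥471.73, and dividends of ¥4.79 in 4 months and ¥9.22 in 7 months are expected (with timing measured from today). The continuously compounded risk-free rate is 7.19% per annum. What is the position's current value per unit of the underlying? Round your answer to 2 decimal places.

PV(remaining dividends) I = 4.79·e^(−0.0719·4/12) + 9.22·e^(−0.0719·7/12) = 13.5179
Current forward F = (S − I)·e^(rT) = (471.73 − 13.5179)·e^(0.0719·10/12) = 458.2121 × 1.061748 = 486.5058
Value (long) = (F − K)·e^(−rT) = (486.5058 − 469.16) × 0.941843 = 16.3370
Value = ¥16.34

¥16.34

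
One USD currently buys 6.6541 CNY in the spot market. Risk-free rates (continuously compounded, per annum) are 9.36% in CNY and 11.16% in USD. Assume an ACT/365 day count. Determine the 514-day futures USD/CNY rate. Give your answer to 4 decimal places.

6.4876

F = S·e^((r_CNY − r_USD)T) = 6.6541 · e^((0.0936 − 0.1116) × 514/365)
= 6.6541 · e^-0.025348 = 6.6541 × 0.974971
F = 6.4876 CNY per USD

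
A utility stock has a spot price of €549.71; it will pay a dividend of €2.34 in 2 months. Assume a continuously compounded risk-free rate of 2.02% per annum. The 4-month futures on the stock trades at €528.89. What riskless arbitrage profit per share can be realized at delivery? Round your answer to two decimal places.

€22.19 per share

PV(dividends) I = 2.34·e^(−0.0202·2/12) = 2.3321
Fair futures F* = (S − I)·e^(rT) = (549.71 − 2.3321)·e^0.006733 = 547.3779 × 1.006756 = 551.0760
Market €528.89 < fair 551.0760: forward underpriced → reverse cash-and-carry (short the stock, invest proceeds at r, pay the dividends, go long the forward).
Profit at T = |F_mkt − F*| = |528.89 − 551.0760| = €22.19 per share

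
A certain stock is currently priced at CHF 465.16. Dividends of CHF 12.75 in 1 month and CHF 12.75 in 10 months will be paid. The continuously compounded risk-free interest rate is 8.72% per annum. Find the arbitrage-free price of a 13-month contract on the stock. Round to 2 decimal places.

CHF 484.30

PV(dividends) I = 12.75·e^(−0.0872·1/12) + 12.75·e^(−0.0872·10/12)
I = 12.6577 + 11.8564 = 24.5141
F = (S − I)·e^(rT) = (465.16 − 24.5141) · e^(0.0872·13/12)
= 440.6459 · e^0.094467 = 440.6459 × 1.099073 = CHF 484.30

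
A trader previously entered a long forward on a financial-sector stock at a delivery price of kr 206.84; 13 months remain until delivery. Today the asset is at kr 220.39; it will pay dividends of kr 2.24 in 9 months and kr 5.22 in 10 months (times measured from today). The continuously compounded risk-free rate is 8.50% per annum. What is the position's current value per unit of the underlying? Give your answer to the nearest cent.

kr 24.78

PV(remaining dividends) I = 2.24·e^(−0.0850·9/12) + 5.22·e^(−0.0850·10/12) = 6.9647
Current forward F = (S − I)·e^(rT) = (220.39 − 6.9647)·e^(0.0850·13/12) = 213.4253 × 1.096456 = 234.0115
Value (long) = (F − K)·e^(−rT) = (234.0115 − 206.84) × 0.912029 = 24.7812
Value = kr 24.78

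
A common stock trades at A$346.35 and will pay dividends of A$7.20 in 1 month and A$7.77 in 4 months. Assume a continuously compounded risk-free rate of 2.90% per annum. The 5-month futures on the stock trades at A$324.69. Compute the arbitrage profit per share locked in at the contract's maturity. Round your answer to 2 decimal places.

A$10.81 per share

PV(dividends) I = 7.20·e^(−0.0290·1/12) + 7.77·e^(−0.0290·4/12) = 14.8779
Fair futures F* = (S − I)·e^(rT) = (346.35 − 14.8779)·e^0.012083 = 331.4721 × 1.012156 = 335.5015
Market A$324.69 < fair 335.5015: forward underpriced → reverse cash-and-carry (short the stock, invest proceeds at r, pay the dividends, go long the forward).
Profit at T = |F_mkt − F*| = |324.69 − 335.5015| = A$10.81 per share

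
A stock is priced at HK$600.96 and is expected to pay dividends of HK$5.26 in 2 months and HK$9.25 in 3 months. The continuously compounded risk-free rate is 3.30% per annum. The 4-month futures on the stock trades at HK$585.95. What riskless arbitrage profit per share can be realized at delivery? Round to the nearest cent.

PV(dividends) I = 5.26·e^(−0.0330·2/12) + 9.25·e^(−0.0330·3/12) = 14.4052
Fair futures F* = (S − I)·e^(rT) = (600.96 − 14.4052)·e^0.011000 = 586.5548 × 1.011061 = 593.0427
Market HK$585.95 < fair 593.0427: forward underpriced → reverse cash-and-carry (short the stock, invest proceeds at r, pay the dividends, go long the forward).
Profit at T = |F_mkt − F*| = |585.95 − 593.0427| = HK$7.09 per share

HK$7.09 per share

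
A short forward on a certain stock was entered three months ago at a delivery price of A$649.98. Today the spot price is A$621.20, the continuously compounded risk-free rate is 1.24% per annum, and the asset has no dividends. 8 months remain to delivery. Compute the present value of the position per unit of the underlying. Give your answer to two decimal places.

A$23.43

Current fair forward for the remaining 8 months: F = S·e^(r·T), r = 0.0124
F = 621.20 · e^(0.0124 × 8/12) = 621.20 × 1.008301 = 626.3566
Value of long forward = (F − K)·e^(−rT) = (626.3566 − 649.98) · e^(−0.0124·8/12)
= -23.6234 × 0.991767 = -23.43
Short position value = −(long value) = A$23.43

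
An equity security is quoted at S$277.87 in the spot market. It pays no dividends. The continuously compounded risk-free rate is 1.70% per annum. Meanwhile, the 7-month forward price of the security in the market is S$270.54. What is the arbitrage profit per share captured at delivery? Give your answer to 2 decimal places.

Fair forward: F* = S·e^(carry·T), with carry = r = 0.0170
F* = 277.87 · e^(0.0170 × 7/12) = 277.87 · e^0.009917 = 277.87 × 1.009966 = S$280.6393
Market S$270.54 < fair S$280.6393: forward underpriced → reverse cash-and-carry (short spot, go long the forward).
At maturity, profit = |F_mkt − F*| = |270.54 − 280.6393| = S$10.10 per share

S$10.10 per share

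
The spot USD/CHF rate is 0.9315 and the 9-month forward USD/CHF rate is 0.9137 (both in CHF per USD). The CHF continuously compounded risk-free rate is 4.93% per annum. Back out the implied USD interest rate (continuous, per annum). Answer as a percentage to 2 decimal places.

7.50%

F = S·e^((r_CHF − r_USD)T) ⇒ r_USD = r_CHF − ln(F/S)/T
ln(0.9137/0.9315) = -0.019294; /(9/12) = -0.025725
r_USD = 0.0493 + 0.025725 = 0.075025
r_USD = 7.50%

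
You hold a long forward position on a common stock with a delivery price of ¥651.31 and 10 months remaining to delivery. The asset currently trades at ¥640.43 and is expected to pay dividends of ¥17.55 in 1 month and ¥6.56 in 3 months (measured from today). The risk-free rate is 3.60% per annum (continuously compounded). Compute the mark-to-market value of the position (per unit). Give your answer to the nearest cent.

-¥15.63

PV(remaining dividends) I = 17.55·e^(−0.0360·1/12) + 6.56·e^(−0.0360·3/12) = 23.9987
Current forward F = (S − I)·e^(rT) = (640.43 − 23.9987)·e^(0.0360·10/12) = 616.4313 × 1.030455 = 635.2047
Value (long) = (F − K)·e^(−rT) = (635.2047 − 651.31) × 0.970446 = -15.6293
Value = -¥15.63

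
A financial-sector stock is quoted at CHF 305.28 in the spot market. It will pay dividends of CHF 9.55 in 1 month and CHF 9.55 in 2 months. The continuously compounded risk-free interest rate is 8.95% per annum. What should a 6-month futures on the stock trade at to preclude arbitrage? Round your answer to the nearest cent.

CHF 299.50

PV(dividends) I = 9.55·e^(−0.0895·1/12) + 9.55·e^(−0.0895·2/12)
I = 9.4790 + 9.4086 = 18.8876
F = (S − I)·e^(rT) = (305.28 − 18.8876) · e^(0.0895·6/12)
= 286.3924 · e^0.044750 = 286.3924 × 1.045766 = CHF 299.50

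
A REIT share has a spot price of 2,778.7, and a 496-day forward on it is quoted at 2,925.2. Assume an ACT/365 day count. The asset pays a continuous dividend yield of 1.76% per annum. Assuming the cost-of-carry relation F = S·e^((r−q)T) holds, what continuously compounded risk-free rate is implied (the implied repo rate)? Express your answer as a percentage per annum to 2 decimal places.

5.54%

From F = S·e^((r−q)T): (r − q) = ln(F/S)/T
ln(2925.2/2778.7) = ln(1.052722) = 0.051379
(r − q) = 0.051379 / (496/365) = 0.037809
r = ln(F/S)/T + q = 0.037809 + 0.0176 = 0.055409
r = 5.54%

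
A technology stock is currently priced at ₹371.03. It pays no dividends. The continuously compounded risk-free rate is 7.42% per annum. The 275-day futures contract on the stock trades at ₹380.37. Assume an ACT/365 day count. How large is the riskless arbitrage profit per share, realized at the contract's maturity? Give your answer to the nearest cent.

₹11.99 per share

Fair futures: F* = S·e^(carry·T), with carry = r = 0.0742
F* = 371.03 · e^(0.0742 × 275/365) = 371.03 · e^0.055904 = 371.03 × 1.057496 = ₹392.3627
Market ₹380.37 < fair ₹392.3627: forward underpriced → reverse cash-and-carry (short spot, go long the forward).
At maturity, profit = |F_mkt − F*| = |380.37 − 392.3627| = ₹11.99 per share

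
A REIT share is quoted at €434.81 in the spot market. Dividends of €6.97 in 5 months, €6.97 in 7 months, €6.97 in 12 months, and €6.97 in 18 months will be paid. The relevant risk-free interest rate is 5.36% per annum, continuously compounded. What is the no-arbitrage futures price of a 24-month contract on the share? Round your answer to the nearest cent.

€454.39

PV(dividends) I = 6.97·e^(−0.0536·5/12) + 6.97·e^(−0.0536·7/12) + 6.97·e^(−0.0536·12/12) + 6.97·e^(−0.0536·18/12)
I = 6.8161 + 6.7554 + 6.6062 + 6.4315 = 26.6092
F = (S − I)·e^(rT) = (434.81 − 26.6092) · e^(0.0536·24/12)
= 408.2008 · e^0.107200 = 408.2008 × 1.113157 = €454.39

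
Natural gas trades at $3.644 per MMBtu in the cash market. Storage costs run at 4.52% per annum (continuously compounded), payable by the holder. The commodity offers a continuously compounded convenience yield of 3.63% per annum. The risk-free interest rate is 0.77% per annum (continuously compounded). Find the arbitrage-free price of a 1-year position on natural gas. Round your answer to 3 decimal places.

$3.705 per MMBtu

Net carry = r + u − y = 0.0077 + 0.0452 − 0.0363 = 0.0166
F = S·e^((r+u−y)T) = 3.644 · e^(0.0166 × 12/12) = 3.644 · e^0.016600
= 3.644 × 1.016739 = $3.705 per MMBtu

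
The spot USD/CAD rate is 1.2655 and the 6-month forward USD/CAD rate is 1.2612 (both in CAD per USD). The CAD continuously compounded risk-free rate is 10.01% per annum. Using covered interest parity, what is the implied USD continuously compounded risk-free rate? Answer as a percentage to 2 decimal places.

10.69%

F = S·e^((r_CAD − r_USD)T) ⇒ r_USD = r_CAD − ln(F/S)/T
ln(1.2612/1.2655) = -0.003404; /(6/12) = -0.006808
r_USD = 0.1001 + 0.006808 = 0.106908
r_USD = 10.69%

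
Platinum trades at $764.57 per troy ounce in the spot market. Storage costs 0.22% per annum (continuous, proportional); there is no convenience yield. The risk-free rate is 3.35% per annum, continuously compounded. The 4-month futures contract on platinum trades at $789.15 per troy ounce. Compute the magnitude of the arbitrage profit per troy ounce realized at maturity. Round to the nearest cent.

$15.43 per troy ounce

Fair futures: F* = S·e^(carry·T), with carry = (r + u) = 0.0335 + 0.0022 = 0.0357
F* = 764.57 · e^(0.0357 × 4/12) = 764.57 · e^0.011900 = 764.57 × 1.011971 = $773.7227
Market $789.15 > fair $773.7227: forward overpriced → cash-and-carry (buy spot, short the forward).
At maturity, profit = |F_mkt − F*| = |789.15 − 773.7227| = $15.43 per troy ounce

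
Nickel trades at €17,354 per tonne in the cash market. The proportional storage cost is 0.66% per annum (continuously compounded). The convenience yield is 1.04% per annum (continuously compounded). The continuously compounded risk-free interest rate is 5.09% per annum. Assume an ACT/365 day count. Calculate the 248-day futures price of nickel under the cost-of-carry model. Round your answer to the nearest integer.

Net carry = r + u − y = 0.0509 + 0.0066 − 0.0104 = 0.0471
F = S·e^((r+u−y)T) = 17354 · e^(0.0471 × 248/365) = 17354 · e^0.032002
= 17354 × 1.032520 = €17,918 per tonne

€17,918 per tonne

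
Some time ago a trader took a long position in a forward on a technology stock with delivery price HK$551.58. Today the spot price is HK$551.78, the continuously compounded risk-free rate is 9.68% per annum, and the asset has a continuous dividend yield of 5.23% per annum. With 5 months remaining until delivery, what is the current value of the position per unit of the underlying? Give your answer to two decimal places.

HK$10.11

Current fair forward for the remaining 5 months: F = S·e^((r − q)·T), (r − q) = 0.0968 − 0.0523 = 0.0445
F = 551.78 · e^(0.0445 × 5/12) = 551.78 × 1.018715 = 562.1066
Value of long forward = (F − K)·e^(−rT) = (562.1066 − 551.58) · e^(−0.0968·5/12)
= 10.5266 × 0.960469 = 10.11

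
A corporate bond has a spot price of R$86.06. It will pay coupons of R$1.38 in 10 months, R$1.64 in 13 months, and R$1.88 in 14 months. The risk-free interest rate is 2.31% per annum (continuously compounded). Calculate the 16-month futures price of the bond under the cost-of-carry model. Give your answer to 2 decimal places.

R$83.82

PV(coupons) I = 1.38·e^(−0.0231·10/12) + 1.64·e^(−0.0231·13/12) + 1.88·e^(−0.0231·14/12)
I = 1.3537 + 1.5995 + 1.8300 = 4.7832
F = (S − I)·e^(rT) = (86.06 − 4.7832) · e^(0.0231·16/12)
= 81.2768 · e^0.030800 = 81.2768 × 1.031279 = R$83.82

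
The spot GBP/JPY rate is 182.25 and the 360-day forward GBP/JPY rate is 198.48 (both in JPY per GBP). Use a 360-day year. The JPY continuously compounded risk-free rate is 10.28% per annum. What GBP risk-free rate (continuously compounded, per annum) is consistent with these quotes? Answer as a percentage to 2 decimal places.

F = S·e^((r_JPY − r_GBP)T) ⇒ r_GBP = r_JPY − ln(F/S)/T
ln(198.48/182.25) = 0.085309; /(360/360) = 0.085309
r_GBP = 0.1028 − 0.085309 = 0.017491
r_GBP = 1.75%

1.75%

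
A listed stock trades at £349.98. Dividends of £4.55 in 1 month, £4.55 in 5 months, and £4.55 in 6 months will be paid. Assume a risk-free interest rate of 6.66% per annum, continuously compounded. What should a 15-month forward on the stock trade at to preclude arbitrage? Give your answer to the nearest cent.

£365.85

PV(dividends) I = 4.55·e^(−0.0666·1/12) + 4.55·e^(−0.0666·5/12) + 4.55·e^(−0.0666·6/12)
I = 4.5248 + 4.4255 + 4.4010 = 13.3513
F = (S − I)·e^(rT) = (349.98 − 13.3513) · e^(0.0666·15/12)
= 336.6287 · e^0.083250 = 336.6287 × 1.086813 = £365.85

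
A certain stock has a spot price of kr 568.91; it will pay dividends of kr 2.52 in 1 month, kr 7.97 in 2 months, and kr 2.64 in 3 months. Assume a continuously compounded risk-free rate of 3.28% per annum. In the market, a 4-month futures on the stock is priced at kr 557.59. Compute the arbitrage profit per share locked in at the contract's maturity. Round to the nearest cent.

kr 4.37 per share

PV(dividends) I = 2.52·e^(−0.0328·1/12) + 7.97·e^(−0.0328·2/12) + 2.64·e^(−0.0328·3/12) = 13.0581
Fair futures F* = (S − I)·e^(rT) = (568.91 − 13.0581)·e^0.010933 = 555.8519 × 1.010993 = 561.9624
Market kr 557.59 < fair 561.9624: forward underpriced → reverse cash-and-carry (short the stock, invest proceeds at r, pay the dividends, go long the forward).
Profit at T = |F_mkt − F*| = |557.59 − 561.9624| = kr 4.37 per share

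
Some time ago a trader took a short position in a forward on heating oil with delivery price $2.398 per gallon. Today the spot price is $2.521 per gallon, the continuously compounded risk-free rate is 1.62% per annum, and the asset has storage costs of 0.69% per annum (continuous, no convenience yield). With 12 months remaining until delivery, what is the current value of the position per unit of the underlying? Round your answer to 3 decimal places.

Current fair forward for the remaining 12 months: F = S·e^((r + u)·T), (r + u) = 0.0162 + 0.0069 = 0.0231
F = 2.521 · e^(0.0231 × 12/12) = 2.521 × 1.023369 = 2.5799
Value of long forward = (F − K)·e^(−rT) = (2.5799 − 2.398) · e^(−0.0162·12/12)
= 0.1819 × 0.983931 = 0.179
Short position value = −(long value) = -$0.179

-$0.179 per gallon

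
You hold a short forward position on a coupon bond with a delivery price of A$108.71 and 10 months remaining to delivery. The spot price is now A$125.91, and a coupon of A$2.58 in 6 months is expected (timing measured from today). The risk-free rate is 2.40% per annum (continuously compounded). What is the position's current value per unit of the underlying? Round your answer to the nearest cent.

-A$16.80

PV(remaining coupons) I = 2.58·e^(−0.0240·6/12) = 2.5492
Current forward F = (S − I)·e^(rT) = (125.91 − 2.5492)·e^(0.0240·10/12) = 123.3608 × 1.020201 = 125.8528
Value (long) = (F − K)·e^(−rT) = (125.8528 − 108.71) × 0.980199 = 16.8034
Short position value = −(long value) = -A$16.80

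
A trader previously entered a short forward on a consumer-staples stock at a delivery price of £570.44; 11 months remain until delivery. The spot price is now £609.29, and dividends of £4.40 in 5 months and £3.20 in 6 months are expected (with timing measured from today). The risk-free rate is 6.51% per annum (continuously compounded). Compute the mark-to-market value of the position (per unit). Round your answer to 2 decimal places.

PV(remaining dividends) I = 4.40·e^(−0.0651·5/12) + 3.20·e^(−0.0651·6/12) = 7.3798
Current forward F = (S − I)·e^(rT) = (609.29 − 7.3798)·e^(0.0651·11/12) = 601.9102 × 1.061492 = 638.9229
Value (long) = (F − K)·e^(−rT) = (638.9229 − 570.44) × 0.942071 = 64.5158
Short position value = −(long value) = -£64.52

-£64.52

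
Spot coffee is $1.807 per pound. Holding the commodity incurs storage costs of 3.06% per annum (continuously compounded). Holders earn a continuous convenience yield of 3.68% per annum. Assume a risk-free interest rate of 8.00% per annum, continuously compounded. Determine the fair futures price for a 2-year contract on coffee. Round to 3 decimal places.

Net carry = r + u − y = 0.0800 + 0.0306 − 0.0368 = 0.0738
F = S·e^((r+u−y)T) = 1.807 · e^(0.0738 × 2) = 1.807 · e^0.147600
= 1.807 × 1.159049 = $2.094 per pound

$2.094 per pound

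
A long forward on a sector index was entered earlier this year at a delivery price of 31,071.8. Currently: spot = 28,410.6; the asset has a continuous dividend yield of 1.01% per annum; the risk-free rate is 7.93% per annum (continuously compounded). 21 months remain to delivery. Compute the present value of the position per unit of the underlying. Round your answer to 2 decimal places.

867.22

Current fair forward for the remaining 21 months: F = S·e^((r − q)·T), (r − q) = 0.0793 − 0.0101 = 0.0692
F = 28410.6 · e^(0.0692 × 21/12) = 28410.6 × 1.12873778 = 32068.1176
Value of long forward = (F − K)·e^(−rT) = (32068.1176 − 31071.8) · e^(−0.0793·21/12)
= 996.3176 × 0.87042385 = 867.22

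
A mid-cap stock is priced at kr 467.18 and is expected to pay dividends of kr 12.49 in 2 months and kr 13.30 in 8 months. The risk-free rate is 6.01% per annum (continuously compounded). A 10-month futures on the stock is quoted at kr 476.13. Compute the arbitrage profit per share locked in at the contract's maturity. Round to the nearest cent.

PV(dividends) I = 12.49·e^(−0.0601·2/12) + 13.30·e^(−0.0601·8/12) = 25.1432
Fair futures F* = (S − I)·e^(rT) = (467.18 − 25.1432)·e^0.050083 = 442.0368 × 1.051358 = 464.7389
Market kr 476.13 > fair 464.7389: forward overpriced → cash-and-carry (borrow at r, buy the stock and collect the dividends, short the forward).
Profit at T = |F_mkt − F*| = |476.13 − 464.7389| = kr 11.39 per share

kr 11.39 per share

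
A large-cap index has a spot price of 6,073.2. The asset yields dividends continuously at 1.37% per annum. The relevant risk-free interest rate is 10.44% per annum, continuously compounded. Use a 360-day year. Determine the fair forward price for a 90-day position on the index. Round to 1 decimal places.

F = S·e^((r − q)T) = 6073.2 · e^((0.1044 − 0.0137) × 90/360)
= 6073.2 · e^0.022675 = 6073.2 × 1.022934
F = 6,212.5

6,212.5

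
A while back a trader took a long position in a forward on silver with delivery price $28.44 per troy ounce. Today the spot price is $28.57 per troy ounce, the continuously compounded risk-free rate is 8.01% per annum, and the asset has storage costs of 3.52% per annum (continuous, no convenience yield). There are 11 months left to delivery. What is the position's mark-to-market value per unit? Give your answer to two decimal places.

$3.08 per troy ounce

Current fair forward for the remaining 11 months: F = S·e^((r + u)·T), (r + u) = 0.0801 + 0.0352 = 0.1153
F = 28.57 · e^(0.1153 × 11/12) = 28.57 × 1.111479 = 31.7550
Value of long forward = (F − K)·e^(−rT) = (31.7550 − 28.44) · e^(−0.0801·11/12)
= 3.3150 × 0.929206 = 3.08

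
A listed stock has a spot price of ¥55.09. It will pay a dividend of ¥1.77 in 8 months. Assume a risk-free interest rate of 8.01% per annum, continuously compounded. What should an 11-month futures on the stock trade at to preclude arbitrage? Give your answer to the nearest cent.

PV(dividends) I = 1.77·e^(−0.0801·8/12)
I = 1.6780
F = (S − I)·e^(rT) = (55.09 − 1.6780) · e^(0.0801·11/12)
= 53.4120 · e^0.073425 = 53.4120 × 1.076188 = ¥57.48

¥57.48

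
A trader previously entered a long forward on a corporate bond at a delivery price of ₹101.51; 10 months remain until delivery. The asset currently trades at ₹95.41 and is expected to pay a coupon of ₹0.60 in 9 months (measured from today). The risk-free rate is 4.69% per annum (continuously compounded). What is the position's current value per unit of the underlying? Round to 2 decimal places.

-₹2.79

PV(remaining coupons) I = 0.60·e^(−0.0469·9/12) = 0.5793
Current forward F = (S − I)·e^(rT) = (95.41 − 0.5793)·e^(0.0469·10/12) = 94.8307 × 1.039857 = 98.6104
Value (long) = (F − K)·e^(−rT) = (98.6104 − 101.51) × 0.961671 = -2.7885
Value = -₹2.79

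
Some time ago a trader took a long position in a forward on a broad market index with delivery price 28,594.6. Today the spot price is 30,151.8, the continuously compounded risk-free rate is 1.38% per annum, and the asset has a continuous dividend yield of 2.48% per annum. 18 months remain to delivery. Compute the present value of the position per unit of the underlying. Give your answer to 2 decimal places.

Current fair forward for the remaining 18 months: F = S·e^((r − q)·T), (r − q) = 0.0138 − 0.0248 = -0.0110
F = 30151.8 · e^(-0.0110 × 18/12) = 30151.8 × 0.98363538 = 29658.3773
Value of long forward = (F − K)·e^(−rT) = (29658.3773 − 28594.6) · e^(−0.0138·18/12)
= 1063.7773 × 0.97951277 = 1041.98

1041.98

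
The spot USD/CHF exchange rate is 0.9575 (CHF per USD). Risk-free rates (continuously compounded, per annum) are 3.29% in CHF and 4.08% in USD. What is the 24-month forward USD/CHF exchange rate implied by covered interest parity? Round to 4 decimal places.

F = S·e^((r_CHF − r_USD)T) = 0.9575 · e^((0.0329 − 0.0408) × 24/12)
= 0.9575 · e^-0.015800 = 0.9575 × 0.984324
F = 0.9425 CHF per USD

0.9425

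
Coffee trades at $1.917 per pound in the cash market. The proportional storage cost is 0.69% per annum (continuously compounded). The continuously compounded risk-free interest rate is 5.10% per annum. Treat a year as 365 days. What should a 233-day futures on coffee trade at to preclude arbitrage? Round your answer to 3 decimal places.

Net carry = r + u − y = 0.0510 + 0.0069 − 0.0000 = 0.0579
F = S·e^((r+u−y)T) = 1.917 · e^(0.0579 × 233/365) = 1.917 · e^0.036961
= 1.917 × 1.037653 = $1.989 per pound

$1.989 per pound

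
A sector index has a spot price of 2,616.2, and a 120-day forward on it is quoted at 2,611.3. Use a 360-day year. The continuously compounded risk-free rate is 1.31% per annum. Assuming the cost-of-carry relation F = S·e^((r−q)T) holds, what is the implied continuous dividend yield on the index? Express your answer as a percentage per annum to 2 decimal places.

1.87%

From F = S·e^((r−q)T): (r − q) = ln(F/S)/T
ln(2611.3/2616.2) = ln(0.998127) = -0.001875
(r − q) = -0.001875 / (120/360) = -0.005625
q = r − ln(F/S)/T = 0.0131 + 0.005625 = 0.018725
q = 1.87%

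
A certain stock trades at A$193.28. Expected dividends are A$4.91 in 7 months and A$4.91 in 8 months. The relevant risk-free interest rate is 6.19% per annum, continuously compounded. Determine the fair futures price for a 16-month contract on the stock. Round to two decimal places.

PV(dividends) I = 4.91·e^(−0.0619·7/12) + 4.91·e^(−0.0619·8/12)
I = 4.7359 + 4.7115 = 9.4474
F = (S − I)·e^(rT) = (193.28 − 9.4474) · e^(0.0619·16/12)
= 183.8326 · e^0.082533 = 183.8326 × 1.086035 = A$199.65

A$199.65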